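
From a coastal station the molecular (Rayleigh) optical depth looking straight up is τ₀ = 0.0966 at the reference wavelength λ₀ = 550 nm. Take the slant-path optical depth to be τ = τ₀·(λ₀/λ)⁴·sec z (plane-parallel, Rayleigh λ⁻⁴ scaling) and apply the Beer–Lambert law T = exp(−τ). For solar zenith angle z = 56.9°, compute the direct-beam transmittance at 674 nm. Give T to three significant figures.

sec 56.9° = 1.8312.
τ = 0.0966 × (550/674)⁴ × 1.8312 = 0.0966 × 0.4434 × 1.8312 = 0.0784.
T = exp(−0.0784) = 0.9246.

0.925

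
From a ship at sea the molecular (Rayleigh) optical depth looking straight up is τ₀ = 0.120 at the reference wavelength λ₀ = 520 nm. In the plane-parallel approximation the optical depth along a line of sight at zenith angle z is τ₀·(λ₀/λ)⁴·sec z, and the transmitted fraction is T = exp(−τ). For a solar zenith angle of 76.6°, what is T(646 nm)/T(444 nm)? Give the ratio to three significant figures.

2.13

Airmass: sec 76.6° = 4.3150.
τ(646 nm) = 0.120 × (520/646)⁴ × 4.3150 = 0.120 × 0.4198 × 4.3150 = 0.2174.
τ(444 nm) = 0.120 × (520/444)⁴ × 4.3150 = 0.120 × 1.8814 × 4.3150 = 0.9742.
T(646)/T(444) = exp(τ_B − τ_A) = exp(0.7568) = 2.1315.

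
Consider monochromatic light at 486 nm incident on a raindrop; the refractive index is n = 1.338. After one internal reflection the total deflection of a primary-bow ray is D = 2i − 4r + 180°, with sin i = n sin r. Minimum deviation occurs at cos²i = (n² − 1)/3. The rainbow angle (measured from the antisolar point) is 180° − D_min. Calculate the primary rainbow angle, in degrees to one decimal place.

cos²i = (1.79024 − 1)/3 = 0.26341; i = arccos(0.51324) = 59.120°.
sin r = sin 59.120°/1.338 = 0.64144; r = 39.899°.
D_min = 2·59.120° − 4·39.899° + 180° = 138.643°.
Rainbow angle = 180° − D_min = 41.357°.

41.4°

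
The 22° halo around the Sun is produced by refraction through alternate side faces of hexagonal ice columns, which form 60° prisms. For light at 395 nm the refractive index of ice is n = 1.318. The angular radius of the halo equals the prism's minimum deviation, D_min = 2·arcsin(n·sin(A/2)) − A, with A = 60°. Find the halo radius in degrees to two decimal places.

22.45°

n·sin(A/2) = 1.318 × sin 30° = 1.318 × 0.5000 = 0.6590.
D_min = 2·arcsin(0.6590) − 60° = 2 × 41.224° − 60° = 22.447°.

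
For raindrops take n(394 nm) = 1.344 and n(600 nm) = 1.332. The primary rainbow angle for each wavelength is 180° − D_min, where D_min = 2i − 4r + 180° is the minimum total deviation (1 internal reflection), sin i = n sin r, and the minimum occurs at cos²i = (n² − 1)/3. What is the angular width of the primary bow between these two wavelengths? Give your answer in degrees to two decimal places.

1.72°

At 394 nm (n = 1.344): cos²i = 0.26878 → i = 58.772°, r = 39.512°, D_min = 139.495°, rainbow angle = 40.505°.
At 600 nm (n = 1.332): cos²i = 0.25807 → i = 59.469°, r = 40.290°, D_min = 137.776°, rainbow angle = 42.224°.
Angular width = |40.505° − 42.224°| = 1.719°.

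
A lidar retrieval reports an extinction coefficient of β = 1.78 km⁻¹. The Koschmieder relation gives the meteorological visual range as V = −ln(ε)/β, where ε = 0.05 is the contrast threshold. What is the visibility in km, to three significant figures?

1.68 km

V = −ln(0.05) / 1.78 = 2.996 / 1.78 = 1.6830 km.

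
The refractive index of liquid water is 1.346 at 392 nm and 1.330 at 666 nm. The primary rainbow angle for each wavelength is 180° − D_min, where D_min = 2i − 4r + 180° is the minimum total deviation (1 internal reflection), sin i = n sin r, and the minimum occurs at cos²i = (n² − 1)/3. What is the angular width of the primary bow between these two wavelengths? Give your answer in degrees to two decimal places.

At 392 nm (n = 1.346): cos²i = 0.27057 → i = 58.657°, r = 39.384°, D_min = 139.775°, rainbow angle = 40.225°.
At 666 nm (n = 1.330): cos²i = 0.25630 → i = 59.585°, r = 40.422°, D_min = 137.484°, rainbow angle = 42.516°.
Angular width = |40.225° − 42.516°| = 2.292°.

2.29°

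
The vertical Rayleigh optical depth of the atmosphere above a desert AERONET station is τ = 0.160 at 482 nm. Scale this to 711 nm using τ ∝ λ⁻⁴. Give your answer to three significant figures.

0.0338

τ(711 nm) = τ(482 nm) × (482/711)⁴ = 0.160 × (0.6779)⁴ = 0.160 × 0.2112 = 0.0338.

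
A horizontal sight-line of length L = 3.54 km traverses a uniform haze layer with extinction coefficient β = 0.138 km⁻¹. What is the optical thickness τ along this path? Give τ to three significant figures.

τ = β·L = 0.138 × 3.54 = 0.4885.

0.489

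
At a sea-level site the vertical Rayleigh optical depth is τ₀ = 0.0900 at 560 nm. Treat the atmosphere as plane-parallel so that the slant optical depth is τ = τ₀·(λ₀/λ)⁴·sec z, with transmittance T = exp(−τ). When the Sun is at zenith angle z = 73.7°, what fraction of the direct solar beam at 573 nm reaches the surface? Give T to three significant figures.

0.746

sec 73.7° = 3.5629.
τ = 0.0900 × (560/573)⁴ × 3.5629 = 0.0900 × 0.9123 × 3.5629 = 0.2925.
T = exp(−0.2925) = 0.7464.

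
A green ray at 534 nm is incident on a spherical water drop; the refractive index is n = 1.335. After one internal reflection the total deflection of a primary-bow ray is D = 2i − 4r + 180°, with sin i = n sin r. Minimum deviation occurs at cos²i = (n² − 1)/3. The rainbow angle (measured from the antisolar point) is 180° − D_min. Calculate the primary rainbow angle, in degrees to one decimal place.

41.8°

cos²i = (1.78222 − 1)/3 = 0.26074; i = arccos(0.51063) = 59.294°.
sin r = sin 59.294°/1.335 = 0.64405; r = 40.094°.
D_min = 2·59.294° − 4·40.094° + 180° = 138.212°.
Rainbow angle = 180° − D_min = 41.788°.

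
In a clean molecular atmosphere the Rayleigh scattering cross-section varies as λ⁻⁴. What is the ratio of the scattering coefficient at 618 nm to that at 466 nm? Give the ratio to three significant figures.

Rayleigh scattering ∝ λ⁻⁴, so the ratio of coefficients is the inverse fourth power of the wavelength ratio.
σ(618)/σ(466) = (466/618)⁴ = (0.7540)⁴ = 0.3233.

0.323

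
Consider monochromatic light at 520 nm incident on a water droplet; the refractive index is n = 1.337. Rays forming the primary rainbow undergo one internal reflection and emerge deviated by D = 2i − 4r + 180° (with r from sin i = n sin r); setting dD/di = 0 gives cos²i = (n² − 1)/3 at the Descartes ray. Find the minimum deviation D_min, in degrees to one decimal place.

cos²i = (1.78757 − 1)/3 = 0.26252; i = arccos(0.51237) = 59.178°.
sin r = sin 59.178°/1.337 = 0.64231; r = 39.964°.
D_min = 2·59.178° − 4·39.964° + 180° = 138.500°.

138.5°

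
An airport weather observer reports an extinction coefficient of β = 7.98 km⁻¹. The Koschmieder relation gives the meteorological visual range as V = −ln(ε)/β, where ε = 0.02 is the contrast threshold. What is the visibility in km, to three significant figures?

0.490 km

V = −ln(0.02) / 7.98 = 3.912 / 7.98 = 0.4902 km.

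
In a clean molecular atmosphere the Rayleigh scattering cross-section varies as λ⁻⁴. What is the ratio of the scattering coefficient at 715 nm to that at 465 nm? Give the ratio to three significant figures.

0.179

Rayleigh scattering ∝ λ⁻⁴, so the ratio of coefficients is the inverse fourth power of the wavelength ratio.
σ(715)/σ(465) = (465/715)⁴ = (0.6503)⁴ = 0.1789.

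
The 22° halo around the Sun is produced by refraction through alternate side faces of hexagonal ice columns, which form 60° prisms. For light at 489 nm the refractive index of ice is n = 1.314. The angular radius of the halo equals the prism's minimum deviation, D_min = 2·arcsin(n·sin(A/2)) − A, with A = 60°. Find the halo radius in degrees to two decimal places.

n·sin(A/2) = 1.314 × sin 30° = 1.314 × 0.5000 = 0.6570.
D_min = 2·arcsin(0.6570) − 60° = 2 × 41.071° − 60° = 22.143°.

22.14°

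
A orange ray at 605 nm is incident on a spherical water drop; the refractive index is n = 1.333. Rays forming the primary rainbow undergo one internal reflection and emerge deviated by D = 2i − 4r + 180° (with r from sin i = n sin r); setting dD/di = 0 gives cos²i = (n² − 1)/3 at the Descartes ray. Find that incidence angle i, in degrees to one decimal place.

59.4°

cos²i = (1.333² − 1)/3 = (1.77689 − 1)/3 = 0.25896.
cos i = 0.50888, so i = 59.410°.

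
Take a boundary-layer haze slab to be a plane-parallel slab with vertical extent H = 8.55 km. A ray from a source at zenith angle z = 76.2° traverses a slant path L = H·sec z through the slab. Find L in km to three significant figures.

35.8 km

sec z = 1/cos 76.2° = 4.1923.
L = 8.55 × 4.1923 = 35.844 km.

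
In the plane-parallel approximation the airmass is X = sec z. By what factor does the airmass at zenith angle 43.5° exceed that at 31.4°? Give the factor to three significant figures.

1.18

X(43.5°)/X(31.4°) = sec 43.5° / sec 31.4° = cos 31.4° / cos 43.5° = 0.8536/0.7254 = 1.1767.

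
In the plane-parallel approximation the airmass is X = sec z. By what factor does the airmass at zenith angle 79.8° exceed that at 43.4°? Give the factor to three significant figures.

4.10

X(79.8°)/X(43.4°) = sec 79.8° / sec 43.4° = cos 43.4° / cos 79.8° = 0.7266/0.1771 = 4.1030.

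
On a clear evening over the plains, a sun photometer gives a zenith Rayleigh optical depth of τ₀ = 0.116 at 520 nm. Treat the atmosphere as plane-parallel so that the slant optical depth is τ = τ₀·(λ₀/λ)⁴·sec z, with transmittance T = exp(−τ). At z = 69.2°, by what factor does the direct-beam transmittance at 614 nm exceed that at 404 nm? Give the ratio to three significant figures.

2.07

Airmass: sec 69.2° = 2.8161.
τ(614 nm) = 0.116 × (520/614)⁴ × 2.8161 = 0.116 × 0.5144 × 2.8161 = 0.1681.
τ(404 nm) = 0.116 × (520/404)⁴ × 2.8161 = 0.116 × 2.7447 × 2.8161 = 0.8966.
T(614)/T(404) = exp(τ_B − τ_A) = exp(0.7285) = 2.0720.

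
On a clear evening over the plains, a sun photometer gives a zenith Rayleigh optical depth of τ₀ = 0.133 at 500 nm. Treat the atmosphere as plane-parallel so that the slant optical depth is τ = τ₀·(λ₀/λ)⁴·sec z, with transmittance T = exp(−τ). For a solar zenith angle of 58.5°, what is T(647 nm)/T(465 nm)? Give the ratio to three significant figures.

1.28

Airmass: sec 58.5° = 1.9139.
τ(647 nm) = 0.133 × (500/647)⁴ × 1.9139 = 0.133 × 0.3567 × 1.9139 = 0.0908.
τ(465 nm) = 0.133 × (500/465)⁴ × 1.9139 = 0.133 × 1.3368 × 1.9139 = 0.3403.
T(647)/T(465) = exp(τ_B − τ_A) = exp(0.2495) = 1.2834.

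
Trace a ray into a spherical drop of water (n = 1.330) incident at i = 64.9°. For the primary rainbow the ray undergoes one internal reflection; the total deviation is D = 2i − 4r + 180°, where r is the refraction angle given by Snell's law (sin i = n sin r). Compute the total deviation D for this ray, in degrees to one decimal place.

138.2°

sin r = sin 64.9° / 1.330 = 0.9056/1.330 = 0.6809; r = 42.91°.
D = 2·64.9° − 4·42.91° + 180° = 129.80° − 171.65° + 180° = 138.15°.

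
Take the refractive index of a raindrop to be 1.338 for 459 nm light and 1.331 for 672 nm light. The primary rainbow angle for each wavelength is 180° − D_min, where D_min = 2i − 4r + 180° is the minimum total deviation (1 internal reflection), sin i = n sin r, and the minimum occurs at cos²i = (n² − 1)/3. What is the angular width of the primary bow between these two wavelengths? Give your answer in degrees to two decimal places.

1.01°

At 459 nm (n = 1.338): cos²i = 0.26341 → i = 59.120°, r = 39.899°, D_min = 138.643°, rainbow angle = 41.357°.
At 672 nm (n = 1.331): cos²i = 0.25719 → i = 59.527°, r = 40.356°, D_min = 137.630°, rainbow angle = 42.370°.
Angular width = |41.357° − 42.370°| = 1.013°.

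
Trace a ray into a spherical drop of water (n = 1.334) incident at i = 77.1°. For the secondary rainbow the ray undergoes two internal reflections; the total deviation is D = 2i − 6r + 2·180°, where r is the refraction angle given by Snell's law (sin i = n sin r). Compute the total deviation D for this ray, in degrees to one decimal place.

232.5°

sin r = sin 77.1° / 1.334 = 0.9748/1.334 = 0.7307; r = 46.95°.
D = 2·77.1° − 6·46.95° + 2·180° = 154.20° − 281.67° + 360° = 232.53°.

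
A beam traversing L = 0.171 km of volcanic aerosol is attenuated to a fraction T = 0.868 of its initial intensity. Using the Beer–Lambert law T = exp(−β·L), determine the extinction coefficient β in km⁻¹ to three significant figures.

0.828 km⁻¹

Beer–Lambert: T = exp(−βL) ⇒ β = −ln(T)/L = −ln(0.868)/0.171 = 0.1416/0.171 = 0.8279 km⁻¹.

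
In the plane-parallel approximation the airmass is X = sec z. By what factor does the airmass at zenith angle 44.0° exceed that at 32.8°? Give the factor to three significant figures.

1.17

X(44.0°)/X(32.8°) = sec 44.0° / sec 32.8° = cos 32.8° / cos 44.0° = 0.8406/0.7193 = 1.1685.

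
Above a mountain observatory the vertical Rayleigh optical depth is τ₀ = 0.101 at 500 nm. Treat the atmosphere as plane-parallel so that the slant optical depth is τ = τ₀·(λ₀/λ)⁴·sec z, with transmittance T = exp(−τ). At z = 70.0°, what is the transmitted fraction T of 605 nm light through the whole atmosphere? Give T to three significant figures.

0.871

sec 70.0° = 2.9238.
τ = 0.101 × (500/605)⁴ × 2.9238 = 0.101 × 0.4665 × 2.9238 = 0.1378.
T = exp(−0.1378) = 0.8713.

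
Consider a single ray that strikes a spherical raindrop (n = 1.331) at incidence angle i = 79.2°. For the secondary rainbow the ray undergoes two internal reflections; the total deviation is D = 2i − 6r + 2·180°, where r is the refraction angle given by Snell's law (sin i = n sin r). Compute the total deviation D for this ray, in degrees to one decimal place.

sin r = sin 79.2° / 1.331 = 0.9823/1.331 = 0.7380; r = 47.56°.
D = 2·79.2° − 6·47.56° + 2·180° = 158.40° − 285.37° + 360° = 233.03°.

233.0°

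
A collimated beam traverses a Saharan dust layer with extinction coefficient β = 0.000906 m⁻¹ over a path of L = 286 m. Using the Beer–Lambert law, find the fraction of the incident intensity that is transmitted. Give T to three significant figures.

τ = β·L = 0.000906 × 286 = 0.2591.
T = exp(−0.2591) = 0.7717.

0.772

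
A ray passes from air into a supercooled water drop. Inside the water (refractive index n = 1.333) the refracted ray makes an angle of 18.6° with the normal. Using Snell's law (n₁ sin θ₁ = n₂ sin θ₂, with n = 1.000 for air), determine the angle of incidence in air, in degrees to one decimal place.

25.2°

Snell: sin θ_i = n · sin θ_r = 1.333 × sin 18.6° = 1.333 × 0.3190 = 0.4252.
θ_i = arcsin(0.4252) = 25.16°.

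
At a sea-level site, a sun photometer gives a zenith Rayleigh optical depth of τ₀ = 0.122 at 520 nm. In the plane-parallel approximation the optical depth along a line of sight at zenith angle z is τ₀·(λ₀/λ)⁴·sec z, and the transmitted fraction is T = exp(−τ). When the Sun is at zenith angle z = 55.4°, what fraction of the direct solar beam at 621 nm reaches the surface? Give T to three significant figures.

0.900

sec 55.4° = 1.7610.
τ = 0.122 × (520/621)⁴ × 1.7610 = 0.122 × 0.4916 × 1.7610 = 0.1056.
T = exp(−0.1056) = 0.8998.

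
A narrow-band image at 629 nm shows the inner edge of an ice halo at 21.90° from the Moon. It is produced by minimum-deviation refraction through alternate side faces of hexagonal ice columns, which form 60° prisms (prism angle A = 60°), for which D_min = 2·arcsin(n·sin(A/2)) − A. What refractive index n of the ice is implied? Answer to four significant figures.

1.311

Rearranging: n = sin((D_min + A)/2) / sin(A/2).
(D_min + A)/2 = (21.90° + 60°)/2 = 40.950°.
n = sin 40.950° / sin 30° = 0.6554 / 0.5000 = 1.3108.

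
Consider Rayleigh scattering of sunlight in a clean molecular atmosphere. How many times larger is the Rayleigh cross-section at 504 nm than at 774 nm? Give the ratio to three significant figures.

Rayleigh scattering ∝ λ⁻⁴, so the ratio of coefficients is the inverse fourth power of the wavelength ratio.
σ(504)/σ(774) = (774/504)⁴ = (1.5357)⁴ = 5.562.

5.56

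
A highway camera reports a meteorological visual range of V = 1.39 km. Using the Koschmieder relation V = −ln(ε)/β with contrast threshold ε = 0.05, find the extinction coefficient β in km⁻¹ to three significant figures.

β = −ln(0.05) / V = 2.996 / 1.39 = 2.1552 km⁻¹.

2.16 km⁻¹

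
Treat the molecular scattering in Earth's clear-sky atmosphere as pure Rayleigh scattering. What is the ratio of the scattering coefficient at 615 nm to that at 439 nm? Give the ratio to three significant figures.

0.260

Rayleigh scattering ∝ λ⁻⁴, so the ratio of coefficients is the inverse fourth power of the wavelength ratio.
σ(615)/σ(439) = (439/615)⁴ = (0.7138)⁴ = 0.2596.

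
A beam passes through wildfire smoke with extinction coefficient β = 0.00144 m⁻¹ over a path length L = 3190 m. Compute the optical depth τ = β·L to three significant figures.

τ = β·L = 0.00144 × 3190 = 4.5936.

4.59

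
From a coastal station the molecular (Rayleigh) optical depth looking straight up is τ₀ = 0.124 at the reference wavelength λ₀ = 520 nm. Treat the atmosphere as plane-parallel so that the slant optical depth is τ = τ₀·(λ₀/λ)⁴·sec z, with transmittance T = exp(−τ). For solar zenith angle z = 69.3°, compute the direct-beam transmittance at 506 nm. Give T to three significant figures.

sec 69.3° = 2.8291.
τ = 0.124 × (520/506)⁴ × 2.8291 = 0.124 × 1.1154 × 2.8291 = 0.3913.
T = exp(−0.3913) = 0.6762.

0.676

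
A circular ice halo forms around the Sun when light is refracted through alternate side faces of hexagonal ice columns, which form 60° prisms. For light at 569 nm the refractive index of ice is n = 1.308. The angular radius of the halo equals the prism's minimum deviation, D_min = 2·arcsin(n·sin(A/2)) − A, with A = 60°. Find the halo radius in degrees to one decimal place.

21.7°

n·sin(A/2) = 1.308 × sin 30° = 1.308 × 0.5000 = 0.6540.
D_min = 2·arcsin(0.6540) − 60° = 2 × 40.844° − 60° = 21.688°.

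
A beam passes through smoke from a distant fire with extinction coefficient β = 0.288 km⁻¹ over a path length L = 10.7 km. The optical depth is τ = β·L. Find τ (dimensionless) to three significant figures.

τ = β·L = 0.288 × 10.7 = 3.0816.

3.08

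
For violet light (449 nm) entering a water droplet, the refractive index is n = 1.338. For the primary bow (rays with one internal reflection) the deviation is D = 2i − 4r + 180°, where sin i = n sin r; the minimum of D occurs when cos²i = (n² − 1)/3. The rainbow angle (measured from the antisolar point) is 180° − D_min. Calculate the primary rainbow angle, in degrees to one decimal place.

cos²i = (1.79024 − 1)/3 = 0.26341; i = arccos(0.51324) = 59.120°.
sin r = sin 59.120°/1.338 = 0.64144; r = 39.899°.
D_min = 2·59.120° − 4·39.899° + 180° = 138.643°.
Rainbow angle = 180° − D_min = 41.357°.

41.4°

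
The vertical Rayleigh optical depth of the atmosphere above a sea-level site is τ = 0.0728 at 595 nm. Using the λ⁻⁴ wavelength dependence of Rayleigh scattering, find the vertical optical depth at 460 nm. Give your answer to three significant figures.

τ(460 nm) = τ(595 nm) × (595/460)⁴ = 0.0728 × (1.2935)⁴ = 0.0728 × 2.7992 = 0.2038.

0.204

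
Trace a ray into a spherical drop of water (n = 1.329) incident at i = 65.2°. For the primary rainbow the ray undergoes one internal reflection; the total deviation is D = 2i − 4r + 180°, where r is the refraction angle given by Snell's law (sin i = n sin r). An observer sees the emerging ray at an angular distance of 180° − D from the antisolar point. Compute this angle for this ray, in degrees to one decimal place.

sin r = sin 65.2° / 1.329 = 0.9078/1.329 = 0.6831; r = 43.08°.
D = 2·65.2° − 4·43.08° + 180° = 130.40° − 172.33° + 180° = 138.07°.
Angle from antisolar point = 180° − D = 41.93°.

41.9°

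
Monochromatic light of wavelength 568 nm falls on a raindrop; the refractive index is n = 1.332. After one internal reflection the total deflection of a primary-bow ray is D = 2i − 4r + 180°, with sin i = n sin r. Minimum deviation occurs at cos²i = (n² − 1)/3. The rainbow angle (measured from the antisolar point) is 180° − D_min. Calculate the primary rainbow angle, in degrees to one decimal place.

42.2°

cos²i = (1.77422 − 1)/3 = 0.25807; i = arccos(0.50801) = 59.469°.
sin r = sin 59.469°/1.332 = 0.64666; r = 40.290°.
D_min = 2·59.469° − 4·40.290° + 180° = 137.776°.
Rainbow angle = 180° − D_min = 42.224°.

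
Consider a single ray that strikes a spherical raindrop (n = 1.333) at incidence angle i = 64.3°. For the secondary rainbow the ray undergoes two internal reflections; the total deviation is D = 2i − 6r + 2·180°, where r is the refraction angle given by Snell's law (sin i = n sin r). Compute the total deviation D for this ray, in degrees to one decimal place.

sin r = sin 64.3° / 1.333 = 0.9011/1.333 = 0.6760; r = 42.53°.
D = 2·64.3° − 6·42.53° + 2·180° = 128.60° − 255.18° + 360° = 233.42°.

233.4°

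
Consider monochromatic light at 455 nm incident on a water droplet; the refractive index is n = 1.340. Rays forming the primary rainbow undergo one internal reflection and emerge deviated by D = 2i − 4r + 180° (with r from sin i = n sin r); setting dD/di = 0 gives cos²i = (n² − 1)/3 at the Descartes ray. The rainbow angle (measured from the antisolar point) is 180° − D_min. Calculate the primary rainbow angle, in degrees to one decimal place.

cos²i = (1.79560 − 1)/3 = 0.26520; i = arccos(0.51498) = 59.004°.
sin r = sin 59.004°/1.340 = 0.63971; r = 39.770°.
D_min = 2·59.004° − 4·39.770° + 180° = 138.929°.
Rainbow angle = 180° − D_min = 41.071°.

41.1°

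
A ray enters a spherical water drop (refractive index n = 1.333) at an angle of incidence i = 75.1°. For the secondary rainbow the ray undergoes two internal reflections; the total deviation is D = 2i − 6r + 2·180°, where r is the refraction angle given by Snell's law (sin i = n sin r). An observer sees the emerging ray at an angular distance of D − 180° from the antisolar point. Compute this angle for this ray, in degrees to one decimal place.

sin r = sin 75.1° / 1.333 = 0.9664/1.333 = 0.7250; r = 46.47°.
D = 2·75.1° − 6·46.47° + 2·180° = 150.20° − 278.79° + 360° = 231.41°.
Angle from antisolar point = D − 180° = 51.41°.

51.4°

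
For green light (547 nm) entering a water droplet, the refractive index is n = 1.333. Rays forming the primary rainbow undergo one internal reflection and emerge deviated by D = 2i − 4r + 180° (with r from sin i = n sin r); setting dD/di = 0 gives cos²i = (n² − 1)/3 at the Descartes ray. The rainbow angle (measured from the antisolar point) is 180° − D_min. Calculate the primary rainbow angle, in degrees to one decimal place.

42.1°

cos²i = (1.77689 − 1)/3 = 0.25896; i = arccos(0.50888) = 59.410°.
sin r = sin 59.410°/1.333 = 0.64579; r = 40.225°.
D_min = 2·59.410° − 4·40.225° + 180° = 137.922°.
Rainbow angle = 180° − D_min = 42.078°.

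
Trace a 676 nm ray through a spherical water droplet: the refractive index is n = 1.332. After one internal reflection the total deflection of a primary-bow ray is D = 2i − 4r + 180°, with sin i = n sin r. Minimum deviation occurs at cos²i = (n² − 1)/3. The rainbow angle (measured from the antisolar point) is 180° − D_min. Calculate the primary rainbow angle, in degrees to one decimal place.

42.2°

cos²i = (1.77422 − 1)/3 = 0.25807; i = arccos(0.50801) = 59.469°.
sin r = sin 59.469°/1.332 = 0.64666; r = 40.290°.
D_min = 2·59.469° − 4·40.290° + 180° = 137.776°.
Rainbow angle = 180° − D_min = 42.224°.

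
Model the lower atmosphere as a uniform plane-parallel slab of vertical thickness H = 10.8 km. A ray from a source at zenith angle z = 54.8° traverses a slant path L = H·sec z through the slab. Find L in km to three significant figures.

sec z = 1/cos 54.8° = 1.7348.
L = 10.8 × 1.7348 = 18.736 km.

18.7 km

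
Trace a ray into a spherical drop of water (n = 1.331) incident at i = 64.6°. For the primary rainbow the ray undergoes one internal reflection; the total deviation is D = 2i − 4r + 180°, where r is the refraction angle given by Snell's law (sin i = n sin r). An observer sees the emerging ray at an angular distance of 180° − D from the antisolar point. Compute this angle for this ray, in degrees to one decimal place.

sin r = sin 64.6° / 1.331 = 0.9033/1.331 = 0.6787; r = 42.74°.
D = 2·64.6° − 4·42.74° + 180° = 129.20° − 170.97° + 180° = 138.23°.
Angle from antisolar point = 180° − D = 41.77°.

41.8°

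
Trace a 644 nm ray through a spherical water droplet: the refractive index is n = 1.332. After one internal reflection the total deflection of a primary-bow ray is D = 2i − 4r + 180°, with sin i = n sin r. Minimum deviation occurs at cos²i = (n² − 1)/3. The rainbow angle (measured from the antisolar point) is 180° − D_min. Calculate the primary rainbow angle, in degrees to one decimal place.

cos²i = (1.77422 − 1)/3 = 0.25807; i = arccos(0.50801) = 59.469°.
sin r = sin 59.469°/1.332 = 0.64666; r = 40.290°.
D_min = 2·59.469° − 4·40.290° + 180° = 137.776°.
Rainbow angle = 180° − D_min = 42.224°.

42.2°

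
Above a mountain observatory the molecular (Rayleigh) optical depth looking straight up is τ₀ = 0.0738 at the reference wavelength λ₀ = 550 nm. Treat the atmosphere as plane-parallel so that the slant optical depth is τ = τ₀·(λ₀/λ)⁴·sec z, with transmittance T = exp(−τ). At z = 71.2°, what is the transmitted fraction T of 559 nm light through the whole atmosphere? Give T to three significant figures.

0.807

sec 71.2° = 3.1030.
τ = 0.0738 × (550/559)⁴ × 3.1030 = 0.0738 × 0.9371 × 3.1030 = 0.2146.
T = exp(−0.2146) = 0.8069.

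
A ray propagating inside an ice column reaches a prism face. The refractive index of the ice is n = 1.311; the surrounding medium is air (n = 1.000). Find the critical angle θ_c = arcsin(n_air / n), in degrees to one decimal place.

49.7°

sin θ_c = n_air / n = 1.000 / 1.311 = 0.7628.
θ_c = arcsin(0.7628) = 49.71°.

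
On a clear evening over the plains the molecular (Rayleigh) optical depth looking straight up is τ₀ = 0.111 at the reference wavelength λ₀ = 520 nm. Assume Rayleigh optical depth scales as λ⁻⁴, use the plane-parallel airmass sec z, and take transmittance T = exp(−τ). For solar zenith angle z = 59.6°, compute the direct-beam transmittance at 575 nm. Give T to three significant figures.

0.864

sec 59.6° = 1.9762.
τ = 0.111 × (520/575)⁴ × 1.9762 = 0.111 × 0.6689 × 1.9762 = 0.1467.
T = exp(−0.1467) = 0.8635.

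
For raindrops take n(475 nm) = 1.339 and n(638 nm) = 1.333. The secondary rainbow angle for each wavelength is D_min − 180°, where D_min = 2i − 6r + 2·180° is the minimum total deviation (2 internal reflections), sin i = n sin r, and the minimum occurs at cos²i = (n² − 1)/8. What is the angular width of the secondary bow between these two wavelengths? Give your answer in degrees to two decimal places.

At 475 nm (n = 1.339): cos²i = 0.09912 → i = 71.650°, r = 45.141°, D_min = 232.451°, rainbow angle = 52.451°.
At 638 nm (n = 1.333): cos²i = 0.09711 → i = 71.843°, r = 45.466°, D_min = 230.891°, rainbow angle = 50.891°.
Angular width = |52.451° − 50.891°| = 1.560°.

1.56°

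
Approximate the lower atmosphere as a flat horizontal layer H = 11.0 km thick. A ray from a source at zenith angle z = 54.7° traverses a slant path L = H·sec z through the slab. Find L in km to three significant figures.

19.0 km

sec z = 1/cos 54.7° = 1.7305.
L = 11.0 × 1.7305 = 19.036 km.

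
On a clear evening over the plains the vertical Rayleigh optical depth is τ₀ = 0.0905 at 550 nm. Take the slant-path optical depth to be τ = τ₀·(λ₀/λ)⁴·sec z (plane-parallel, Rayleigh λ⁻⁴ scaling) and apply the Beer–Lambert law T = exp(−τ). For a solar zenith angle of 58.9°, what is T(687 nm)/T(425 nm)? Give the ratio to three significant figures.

1.52

Airmass: sec 58.9° = 1.9360.
τ(687 nm) = 0.0905 × (550/687)⁴ × 1.9360 = 0.0905 × 0.4108 × 1.9360 = 0.0720.
τ(425 nm) = 0.0905 × (550/425)⁴ × 1.9360 = 0.0905 × 2.8048 × 1.9360 = 0.4914.
T(687)/T(425) = exp(τ_B − τ_A) = exp(0.4194) = 1.5211.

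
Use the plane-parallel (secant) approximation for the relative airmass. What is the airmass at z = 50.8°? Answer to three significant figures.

1.58

X = sec z = 1/cos 50.8° = 1/0.6320 = 1.5822.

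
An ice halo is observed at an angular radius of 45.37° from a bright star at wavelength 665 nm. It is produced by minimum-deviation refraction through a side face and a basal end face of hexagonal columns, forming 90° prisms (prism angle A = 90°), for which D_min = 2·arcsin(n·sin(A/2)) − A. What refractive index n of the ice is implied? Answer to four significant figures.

1.308

Rearranging: n = sin((D_min + A)/2) / sin(A/2).
(D_min + A)/2 = (45.37° + 90°)/2 = 67.685°.
n = sin 67.685° / sin 45° = 0.9251 / 0.7071 = 1.3083.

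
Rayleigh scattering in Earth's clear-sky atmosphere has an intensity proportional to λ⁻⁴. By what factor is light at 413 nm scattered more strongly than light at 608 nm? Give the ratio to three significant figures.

Rayleigh scattering ∝ λ⁻⁴, so the ratio of coefficients is the inverse fourth power of the wavelength ratio.
σ(413)/σ(608) = (608/413)⁴ = (1.4722)⁴ = 4.697.

4.70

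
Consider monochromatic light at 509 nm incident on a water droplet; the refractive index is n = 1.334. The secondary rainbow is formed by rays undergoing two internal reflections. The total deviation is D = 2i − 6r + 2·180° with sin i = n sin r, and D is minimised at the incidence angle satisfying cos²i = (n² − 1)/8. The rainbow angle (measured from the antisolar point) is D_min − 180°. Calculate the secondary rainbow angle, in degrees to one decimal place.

cos²i = (1.77956 − 1)/8 = 0.09744; i = arccos(0.31216) = 71.810°.
sin r = sin 71.810°/1.334 = 0.71217; r = 45.411°.
D_min = 2·71.810° − 6·45.411° + 360° = 231.153°.
Rainbow angle = D_min − 180° = 51.153°.

51.2°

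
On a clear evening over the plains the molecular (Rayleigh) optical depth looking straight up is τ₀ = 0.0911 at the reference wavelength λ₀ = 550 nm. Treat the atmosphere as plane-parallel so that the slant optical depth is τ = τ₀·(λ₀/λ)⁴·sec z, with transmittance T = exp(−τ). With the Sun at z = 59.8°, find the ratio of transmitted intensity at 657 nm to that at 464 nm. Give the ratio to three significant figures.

Airmass: sec 59.8° = 1.9880.
τ(657 nm) = 0.0911 × (550/657)⁴ × 1.9880 = 0.0911 × 0.4911 × 1.9880 = 0.0889.
τ(464 nm) = 0.0911 × (550/464)⁴ × 1.9880 = 0.0911 × 1.9741 × 1.9880 = 0.3575.
T(657)/T(464) = exp(τ_B − τ_A) = exp(0.2686) = 1.3081.

1.31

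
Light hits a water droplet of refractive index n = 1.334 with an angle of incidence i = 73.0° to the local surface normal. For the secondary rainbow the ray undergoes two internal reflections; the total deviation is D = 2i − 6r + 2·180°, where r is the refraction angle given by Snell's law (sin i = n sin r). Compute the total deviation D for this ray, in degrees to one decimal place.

231.2°

sin r = sin 73.0° / 1.334 = 0.9563/1.334 = 0.7169; r = 45.80°.
D = 2·73.0° − 6·45.80° + 2·180° = 146.00° − 274.78° + 360° = 231.22°.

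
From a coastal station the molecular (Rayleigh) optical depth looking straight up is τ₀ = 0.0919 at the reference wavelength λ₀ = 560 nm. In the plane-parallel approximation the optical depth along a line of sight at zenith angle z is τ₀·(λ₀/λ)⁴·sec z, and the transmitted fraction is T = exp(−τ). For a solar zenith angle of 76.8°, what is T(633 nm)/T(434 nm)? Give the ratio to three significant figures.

2.38

Airmass: sec 76.8° = 4.3792.
τ(633 nm) = 0.0919 × (560/633)⁴ × 4.3792 = 0.0919 × 0.6125 × 4.3792 = 0.2465.
τ(434 nm) = 0.0919 × (560/434)⁴ × 4.3792 = 0.0919 × 2.7720 × 4.3792 = 1.1156.
T(633)/T(434) = exp(τ_B − τ_A) = exp(0.8691) = 2.3847.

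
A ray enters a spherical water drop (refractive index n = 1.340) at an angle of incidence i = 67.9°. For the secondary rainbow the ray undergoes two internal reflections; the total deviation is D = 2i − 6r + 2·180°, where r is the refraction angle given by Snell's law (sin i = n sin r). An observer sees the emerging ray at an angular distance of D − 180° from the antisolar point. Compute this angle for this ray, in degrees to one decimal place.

53.3°

sin r = sin 67.9° / 1.340 = 0.9265/1.340 = 0.6914; r = 43.74°.
D = 2·67.9° − 6·43.74° + 2·180° = 135.80° − 262.46° + 360° = 233.34°.
Angle from antisolar point = D − 180° = 53.34°.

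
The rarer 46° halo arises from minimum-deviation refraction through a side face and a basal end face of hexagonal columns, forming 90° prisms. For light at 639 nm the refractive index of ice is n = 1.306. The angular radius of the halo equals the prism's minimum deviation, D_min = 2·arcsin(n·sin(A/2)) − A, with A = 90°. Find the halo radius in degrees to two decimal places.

44.88°

n·sin(A/2) = 1.306 × sin 45° = 1.306 × 0.7071 = 0.9235.
D_min = 2·arcsin(0.9235) − 90° = 2 × 67.440° − 90° = 44.881°.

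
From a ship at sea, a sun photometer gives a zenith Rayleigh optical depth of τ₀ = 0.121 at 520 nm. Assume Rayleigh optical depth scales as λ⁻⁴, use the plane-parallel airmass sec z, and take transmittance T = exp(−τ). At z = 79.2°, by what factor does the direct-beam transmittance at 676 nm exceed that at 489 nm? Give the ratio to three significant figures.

Airmass: sec 79.2° = 5.3367.
τ(676 nm) = 0.121 × (520/676)⁴ × 5.3367 = 0.121 × 0.3501 × 5.3367 = 0.2261.
τ(489 nm) = 0.121 × (520/489)⁴ × 5.3367 = 0.121 × 1.2787 × 5.3367 = 0.8257.
T(676)/T(489) = exp(τ_B − τ_A) = exp(0.5996) = 1.8215.

1.82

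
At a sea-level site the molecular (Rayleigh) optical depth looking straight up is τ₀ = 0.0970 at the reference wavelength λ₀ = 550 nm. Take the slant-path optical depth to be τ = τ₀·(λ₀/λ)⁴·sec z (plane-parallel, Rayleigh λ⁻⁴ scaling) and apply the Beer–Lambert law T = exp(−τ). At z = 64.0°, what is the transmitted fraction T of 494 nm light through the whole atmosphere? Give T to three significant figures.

0.712

sec 64.0° = 2.2812.
τ = 0.0970 × (550/494)⁴ × 2.2812 = 0.0970 × 1.5365 × 2.2812 = 0.3400.
T = exp(−0.3400) = 0.7118.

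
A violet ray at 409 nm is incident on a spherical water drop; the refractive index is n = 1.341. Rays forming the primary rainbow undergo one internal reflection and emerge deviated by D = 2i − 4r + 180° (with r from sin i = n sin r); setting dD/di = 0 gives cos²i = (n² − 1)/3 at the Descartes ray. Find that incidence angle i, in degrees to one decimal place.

58.9°

cos²i = (1.341² − 1)/3 = (1.79828 − 1)/3 = 0.26609.
cos i = 0.51584, so i = 58.946°.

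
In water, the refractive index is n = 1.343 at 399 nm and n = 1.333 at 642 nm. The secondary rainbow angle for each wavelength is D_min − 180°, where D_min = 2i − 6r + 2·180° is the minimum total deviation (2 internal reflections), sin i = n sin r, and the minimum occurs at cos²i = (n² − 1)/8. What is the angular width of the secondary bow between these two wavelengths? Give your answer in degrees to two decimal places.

2.59°

At 399 nm (n = 1.343): cos²i = 0.10046 → i = 71.522°, r = 44.928°, D_min = 233.478°, rainbow angle = 53.478°.
At 642 nm (n = 1.333): cos²i = 0.09711 → i = 71.843°, r = 45.466°, D_min = 230.891°, rainbow angle = 50.891°.
Angular width = |53.478° − 50.891°| = 2.587°.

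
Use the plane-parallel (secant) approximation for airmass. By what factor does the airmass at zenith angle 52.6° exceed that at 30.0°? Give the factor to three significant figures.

X(52.6°)/X(30.0°) = sec 52.6° / sec 30.0° = cos 30.0° / cos 52.6° = 0.8660/0.6074 = 1.4258.

1.43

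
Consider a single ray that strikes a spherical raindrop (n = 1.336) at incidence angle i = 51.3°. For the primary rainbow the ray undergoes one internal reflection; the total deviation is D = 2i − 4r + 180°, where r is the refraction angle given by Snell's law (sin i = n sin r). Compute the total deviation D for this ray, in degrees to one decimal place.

139.6°

sin r = sin 51.3° / 1.336 = 0.7804/1.336 = 0.5842; r = 35.74°.
D = 2·51.3° − 4·35.74° + 180° = 102.60° − 142.97° + 180° = 139.63°.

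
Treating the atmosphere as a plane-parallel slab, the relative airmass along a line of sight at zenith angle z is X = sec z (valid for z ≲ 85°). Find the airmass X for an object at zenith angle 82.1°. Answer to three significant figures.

X = sec z = 1/cos 82.1° = 1/0.1374 = 7.2757.

7.28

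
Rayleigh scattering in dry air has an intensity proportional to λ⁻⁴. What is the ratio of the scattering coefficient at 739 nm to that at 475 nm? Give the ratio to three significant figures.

0.171

Rayleigh scattering ∝ λ⁻⁴, so the ratio of coefficients is the inverse fourth power of the wavelength ratio.
σ(739)/σ(475) = (475/739)⁴ = (0.6428)⁴ = 0.1707.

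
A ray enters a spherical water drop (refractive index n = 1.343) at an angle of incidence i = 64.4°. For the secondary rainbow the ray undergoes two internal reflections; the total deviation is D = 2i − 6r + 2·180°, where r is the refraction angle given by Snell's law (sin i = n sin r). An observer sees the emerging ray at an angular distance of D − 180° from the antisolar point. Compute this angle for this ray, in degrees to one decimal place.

55.7°

sin r = sin 64.4° / 1.343 = 0.9018/1.343 = 0.6715; r = 42.18°.
D = 2·64.4° − 6·42.18° + 2·180° = 128.80° − 253.10° + 360° = 235.70°.
Angle from antisolar point = D − 180° = 55.70°.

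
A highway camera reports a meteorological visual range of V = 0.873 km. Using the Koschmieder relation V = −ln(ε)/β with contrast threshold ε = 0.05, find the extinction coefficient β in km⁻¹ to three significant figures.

β = −ln(0.05) / V = 2.996 / 0.873 = 3.4315 km⁻¹.

3.43 km⁻¹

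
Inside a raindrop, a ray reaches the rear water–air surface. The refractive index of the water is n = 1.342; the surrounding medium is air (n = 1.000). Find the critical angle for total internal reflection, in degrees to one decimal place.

48.2°

sin θ_c = n_air / n = 1.000 / 1.342 = 0.7452.
θ_c = arcsin(0.7452) = 48.17°.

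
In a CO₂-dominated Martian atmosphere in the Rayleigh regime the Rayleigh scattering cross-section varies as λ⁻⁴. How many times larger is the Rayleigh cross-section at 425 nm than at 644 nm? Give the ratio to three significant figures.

5.27

Rayleigh scattering ∝ λ⁻⁴, so the ratio of coefficients is the inverse fourth power of the wavelength ratio.
σ(425)/σ(644) = (644/425)⁴ = (1.5153)⁴ = 5.272.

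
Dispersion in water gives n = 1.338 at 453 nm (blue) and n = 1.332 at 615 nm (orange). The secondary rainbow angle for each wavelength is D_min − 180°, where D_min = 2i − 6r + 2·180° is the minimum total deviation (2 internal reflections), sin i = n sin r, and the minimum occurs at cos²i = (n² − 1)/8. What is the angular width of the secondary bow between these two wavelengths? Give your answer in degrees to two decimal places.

1.56°

At 453 nm (n = 1.338): cos²i = 0.09878 → i = 71.682°, r = 45.195°, D_min = 232.193°, rainbow angle = 52.193°.
At 615 nm (n = 1.332): cos²i = 0.09678 → i = 71.875°, r = 45.520°, D_min = 230.628°, rainbow angle = 50.628°.
Angular width = |52.193° − 50.628°| = 1.564°.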